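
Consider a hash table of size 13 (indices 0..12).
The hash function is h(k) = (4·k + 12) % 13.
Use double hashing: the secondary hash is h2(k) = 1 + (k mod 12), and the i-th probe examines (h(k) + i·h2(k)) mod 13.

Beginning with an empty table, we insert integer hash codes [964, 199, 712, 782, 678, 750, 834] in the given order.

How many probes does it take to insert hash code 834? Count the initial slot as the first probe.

964: h=7 -> slot 7
199: h=2 -> slot 2
712: h=0 -> slot 0
782: h=7, h2=3, probe 7,10 -> slot 10
678: h=7, h2=7, probe 7,1 -> slot 1
750: h=9 -> slot 9
834: h=7, h2=7, probe 7,1,8 -> slot 8
Table: [712, 678, 199, _, _, _, _, 964, 834, 750, 782, _, _]

3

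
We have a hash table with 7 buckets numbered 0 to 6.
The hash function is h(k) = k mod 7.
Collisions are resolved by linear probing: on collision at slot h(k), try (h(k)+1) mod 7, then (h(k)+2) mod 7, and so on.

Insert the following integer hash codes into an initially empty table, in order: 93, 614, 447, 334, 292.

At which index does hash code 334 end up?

Insert 93: h=2, slot 2 empty -> index 2.
Insert 614: h=5, slot 5 empty -> index 5.
Insert 447: h=6, slot 6 empty -> index 6.
Insert 334: h=5, slots 5,6 occupied -> index 0.
Insert 292: h=5, slots 5,6,0 occupied -> index 1.
Table: [334, 292, 93, -, -, 614, 447]

0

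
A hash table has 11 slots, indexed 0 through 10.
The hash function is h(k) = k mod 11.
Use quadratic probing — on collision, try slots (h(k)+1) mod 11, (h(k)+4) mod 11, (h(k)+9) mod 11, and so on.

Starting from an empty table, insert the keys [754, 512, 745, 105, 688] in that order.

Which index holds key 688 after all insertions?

Insert 754: h=6, slot 6 empty → index 6.
Insert 512: h=6, slot 6 occupied → index 7.
Insert 745: h=8, slot 8 empty → index 8.
Insert 105: h=6, slots 6,7 occupied → index 10.
Insert 688: h=6, slots 6,7,10 occupied → index 4.
Table: [∅, ∅, ∅, ∅, 688, ∅, 754, 512, 745, ∅, 105]

4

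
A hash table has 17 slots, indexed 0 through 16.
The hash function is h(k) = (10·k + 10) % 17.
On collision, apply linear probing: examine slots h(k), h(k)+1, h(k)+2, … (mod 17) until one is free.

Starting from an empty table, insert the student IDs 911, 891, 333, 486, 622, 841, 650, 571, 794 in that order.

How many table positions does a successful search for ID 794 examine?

4

Insert 911: h=8, slot 8 empty → index 8.
Insert 891: h=12, slot 12 empty → index 12.
Insert 333: h=8, slot 8 occupied → index 9.
Insert 486: h=8, slots 8,9 occupied → index 10.
Insert 622: h=8, slots 8,9,10 occupied → index 11.
Insert 841: h=5, slot 5 empty → index 5.
Insert 650: h=16, slot 16 empty → index 16.
Insert 571: h=8, slots 8,9,10,11,12 occupied → index 13.
Insert 794: h=11, slots 11,12,13 occupied → index 14.
Table: [∅, ∅, ∅, ∅, ∅, 841, ∅, ∅, 911, 333, 486, 622, 891, 571, 794, ∅, 650]
Lookup 794: h=11, probe 11,12,13,14 → found at 14.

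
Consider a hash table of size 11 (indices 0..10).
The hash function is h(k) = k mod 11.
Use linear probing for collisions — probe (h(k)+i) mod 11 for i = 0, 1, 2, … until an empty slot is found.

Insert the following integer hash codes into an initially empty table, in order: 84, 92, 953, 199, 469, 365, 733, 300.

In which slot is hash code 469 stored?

9

Insert 84: h=7, slot 7 empty → index 7.
Insert 92: h=4, slot 4 empty → index 4.
Insert 953: h=7, slot 7 occupied → index 8.
Insert 199: h=1, slot 1 empty → index 1.
Insert 469: h=7, slots 7,8 occupied → index 9.
Insert 365: h=2, slot 2 empty → index 2.
Insert 733: h=7, slots 7,8,9 occupied → index 10.
Insert 300: h=3, slot 3 empty → index 3.
Table: [-, 199, 365, 300, 92, -, -, 84, 953, 469, 733]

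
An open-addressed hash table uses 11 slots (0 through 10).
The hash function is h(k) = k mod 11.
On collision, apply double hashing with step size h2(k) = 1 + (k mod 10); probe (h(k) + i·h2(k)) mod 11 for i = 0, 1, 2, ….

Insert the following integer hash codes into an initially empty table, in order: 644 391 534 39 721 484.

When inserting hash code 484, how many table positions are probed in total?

644 hashes to 6; slot 6 is free -> place at 6.
391 hashes to 6, h2=2; 6 taken -> place at 8.
534 hashes to 6, h2=5; 6 taken -> place at 0.
39 hashes to 6, h2=10; 6 taken -> place at 5.
721 hashes to 6, h2=2; 6,8 taken -> place at 10.
484 hashes to 0, h2=5; 0,5,10 taken -> place at 4.
Table: [534, _, _, _, 484, 39, 644, _, 391, _, 721]

4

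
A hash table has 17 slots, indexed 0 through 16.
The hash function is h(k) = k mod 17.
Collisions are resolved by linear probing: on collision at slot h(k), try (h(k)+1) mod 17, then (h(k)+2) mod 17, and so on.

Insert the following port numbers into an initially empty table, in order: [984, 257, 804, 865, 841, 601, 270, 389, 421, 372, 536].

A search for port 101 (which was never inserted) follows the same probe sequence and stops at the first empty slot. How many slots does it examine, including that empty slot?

6

984: h=15 → slot 15
257: h=2 → slot 2
804: h=5 → slot 5
865: h=15, probe 15,16 → slot 16
841: h=8 → slot 8
601: h=6 → slot 6
270: h=15, probe 15,16,0 → slot 0
389: h=15, probe 15,16,0,1 → slot 1
421: h=13 → slot 13
372: h=15, probe 15,16,0,1,2,3 → slot 3
536: h=9 → slot 9
Table: [270, 389, 257, 372, _, 804, 601, _, 841, 536, _, _, _, 421, _, 984, 865]
Lookup 101: h=16, probe 16,0,1,2,3,4 → slot 4 empty, not found.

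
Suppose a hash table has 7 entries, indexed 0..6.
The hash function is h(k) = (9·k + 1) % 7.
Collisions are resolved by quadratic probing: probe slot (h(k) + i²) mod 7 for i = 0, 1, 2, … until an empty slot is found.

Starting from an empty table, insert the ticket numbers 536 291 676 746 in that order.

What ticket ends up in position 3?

291

536: h=2 => slot 2
291: h=2, probe 2,3 => slot 3
676: h=2, probe 2,3,6 => slot 6
746: h=2, probe 2,3,6,4 => slot 4
Table: [-, -, 536, 291, 746, -, 676]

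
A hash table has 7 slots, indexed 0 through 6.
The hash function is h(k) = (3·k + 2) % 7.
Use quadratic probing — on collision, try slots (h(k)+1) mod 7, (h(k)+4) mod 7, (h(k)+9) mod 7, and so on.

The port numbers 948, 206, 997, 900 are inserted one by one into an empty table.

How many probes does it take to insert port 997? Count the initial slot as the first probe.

948: h=4 → slot 4
206: h=4, probe 4,5 → slot 5
997: h=4, probe 4,5,1 → slot 1
900: h=0 → slot 0
Table: [900, 997, -, -, 948, 206, -]

3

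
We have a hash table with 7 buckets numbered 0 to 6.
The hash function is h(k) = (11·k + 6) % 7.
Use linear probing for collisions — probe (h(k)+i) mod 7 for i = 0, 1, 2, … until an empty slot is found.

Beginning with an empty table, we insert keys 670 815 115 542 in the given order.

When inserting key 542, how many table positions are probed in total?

4

670 hashes to 5; slot 5 is free → place at 5.
815 hashes to 4; slot 4 is free → place at 4.
115 hashes to 4; 4,5 taken → place at 6.
542 hashes to 4; 4,5,6 taken → place at 0.
Table: [542, _, _, _, 815, 670, 115]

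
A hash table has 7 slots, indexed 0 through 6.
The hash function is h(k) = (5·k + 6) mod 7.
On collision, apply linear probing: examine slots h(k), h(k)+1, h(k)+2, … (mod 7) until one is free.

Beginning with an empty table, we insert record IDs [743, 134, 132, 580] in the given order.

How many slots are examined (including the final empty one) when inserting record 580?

743 hashes to 4; slot 4 is free → place at 4.
134 hashes to 4; 4 taken → place at 5.
132 hashes to 1; slot 1 is free → place at 1.
580 hashes to 1; 1 taken → place at 2.
Table: [∅, 132, 580, ∅, 743, 134, ∅]

2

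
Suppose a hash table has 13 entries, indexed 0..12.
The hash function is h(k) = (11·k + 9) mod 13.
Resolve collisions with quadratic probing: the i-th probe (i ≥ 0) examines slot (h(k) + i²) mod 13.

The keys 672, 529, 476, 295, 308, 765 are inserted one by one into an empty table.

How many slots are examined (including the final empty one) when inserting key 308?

4

672: h=4 -> slot 4
529: h=4, probe 4,5 -> slot 5
476: h=6 -> slot 6
295: h=4, probe 4,5,8 -> slot 8
308: h=4, probe 4,5,8,0 -> slot 0
765: h=0, probe 0,1 -> slot 1
Table: [308, 765, —, —, 672, 529, 476, —, 295, —, —, —, —]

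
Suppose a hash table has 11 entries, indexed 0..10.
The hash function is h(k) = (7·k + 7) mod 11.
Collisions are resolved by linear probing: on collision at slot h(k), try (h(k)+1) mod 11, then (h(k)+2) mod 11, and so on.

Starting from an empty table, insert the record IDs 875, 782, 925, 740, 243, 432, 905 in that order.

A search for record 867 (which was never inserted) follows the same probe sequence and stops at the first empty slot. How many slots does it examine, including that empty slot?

7

875 hashes to 5; slot 5 is free => place at 5.
782 hashes to 3; slot 3 is free => place at 3.
925 hashes to 3; 3 taken => place at 4.
740 hashes to 6; slot 6 is free => place at 6.
243 hashes to 3; 3,4,5,6 taken => place at 7.
432 hashes to 6; 6,7 taken => place at 8.
905 hashes to 6; 6,7,8 taken => place at 9.
Table: [-, -, -, 782, 925, 875, 740, 243, 432, 905, -]
Lookup 867: h=4, probe 4,5,6,7,8,9,10 → slot 10 empty, not found.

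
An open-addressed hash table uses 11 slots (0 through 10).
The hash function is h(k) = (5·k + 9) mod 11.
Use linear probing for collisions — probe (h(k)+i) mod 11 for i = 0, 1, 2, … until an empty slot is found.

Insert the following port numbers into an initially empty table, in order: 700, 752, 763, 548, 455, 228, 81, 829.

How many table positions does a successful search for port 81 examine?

Insert 700: h=0, slot 0 empty → index 0.
Insert 752: h=7, slot 7 empty → index 7.
Insert 763: h=7, slot 7 occupied → index 8.
Insert 548: h=10, slot 10 empty → index 10.
Insert 455: h=7, slots 7,8 occupied → index 9.
Insert 228: h=5, slot 5 empty → index 5.
Insert 81: h=7, slots 7,8,9,10,0 occupied → index 1.
Insert 829: h=7, slots 7,8,9,10,0,1 occupied → index 2.
Table: [700, 81, 829, -, -, 228, -, 752, 763, 455, 548]
Lookup 81: h=7, probe 7,8,9,10,0,1 → found at 1.

6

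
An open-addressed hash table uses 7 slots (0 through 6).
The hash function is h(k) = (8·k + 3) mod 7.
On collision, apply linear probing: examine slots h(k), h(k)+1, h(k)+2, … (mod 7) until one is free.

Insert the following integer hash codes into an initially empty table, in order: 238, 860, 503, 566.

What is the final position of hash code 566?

5

238 hashes to 3; slot 3 is free => place at 3.
860 hashes to 2; slot 2 is free => place at 2.
503 hashes to 2; 2,3 taken => place at 4.
566 hashes to 2; 2,3,4 taken => place at 5.
Table: [_, _, 860, 238, 503, 566, _]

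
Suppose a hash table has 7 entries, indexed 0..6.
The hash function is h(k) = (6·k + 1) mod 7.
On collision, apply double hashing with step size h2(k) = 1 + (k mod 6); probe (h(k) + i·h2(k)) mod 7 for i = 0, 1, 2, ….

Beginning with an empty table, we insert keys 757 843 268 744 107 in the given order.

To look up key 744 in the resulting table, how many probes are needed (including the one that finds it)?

Insert 757: h=0, slot 0 empty => index 0.
Insert 843: h=5, slot 5 empty => index 5.
Insert 268: h=6, slot 6 empty => index 6.
Insert 744: h=6, h2=1, slots 6,0 occupied => index 1.
Insert 107: h=6, h2=6, slots 6,5 occupied => index 4.
Table: [757, 744, —, —, 107, 843, 268]
Lookup 744: h=6, h2=1, probe 6,0,1 → found at 1.

3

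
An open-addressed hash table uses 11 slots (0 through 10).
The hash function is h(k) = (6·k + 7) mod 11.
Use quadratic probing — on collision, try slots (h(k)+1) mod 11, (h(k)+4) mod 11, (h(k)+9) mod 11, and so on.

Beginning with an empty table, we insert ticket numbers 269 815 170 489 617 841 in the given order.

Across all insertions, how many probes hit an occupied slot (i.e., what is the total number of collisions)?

8

269 hashes to 4; slot 4 is free -> place at 4.
815 hashes to 2; slot 2 is free -> place at 2.
170 hashes to 4; 4 taken -> place at 5.
489 hashes to 4; 4,5 taken -> place at 8.
617 hashes to 2; 2 taken -> place at 3.
841 hashes to 4; 4,5,8,2 taken -> place at 9.
Table: [., ., 815, 617, 269, 170, ., ., 489, 841, .]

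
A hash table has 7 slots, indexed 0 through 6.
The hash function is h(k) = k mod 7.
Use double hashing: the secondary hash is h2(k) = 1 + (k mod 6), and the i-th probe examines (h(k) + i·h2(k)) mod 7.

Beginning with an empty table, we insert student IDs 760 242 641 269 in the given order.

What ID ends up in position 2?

269

760: h=4 -> slot 4
242: h=4, h2=3, probe 4,0 -> slot 0
641: h=4, h2=6, probe 4,3 -> slot 3
269: h=3, h2=6, probe 3,2 -> slot 2
Table: [242, ∅, 269, 641, 760, ∅, ∅]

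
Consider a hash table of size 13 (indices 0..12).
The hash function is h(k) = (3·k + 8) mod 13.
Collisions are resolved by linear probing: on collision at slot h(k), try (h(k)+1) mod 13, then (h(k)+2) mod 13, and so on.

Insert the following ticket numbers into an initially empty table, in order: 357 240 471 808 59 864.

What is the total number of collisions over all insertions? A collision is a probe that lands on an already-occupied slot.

357: h=0 => slot 0
240: h=0, probe 0,1 => slot 1
471: h=4 => slot 4
808: h=1, probe 1,2 => slot 2
59: h=3 => slot 3
864: h=0, probe 0,1,2,3,4,5 => slot 5
Table: [357, 240, 808, 59, 471, 864, ∅, ∅, ∅, ∅, ∅, ∅, ∅]

7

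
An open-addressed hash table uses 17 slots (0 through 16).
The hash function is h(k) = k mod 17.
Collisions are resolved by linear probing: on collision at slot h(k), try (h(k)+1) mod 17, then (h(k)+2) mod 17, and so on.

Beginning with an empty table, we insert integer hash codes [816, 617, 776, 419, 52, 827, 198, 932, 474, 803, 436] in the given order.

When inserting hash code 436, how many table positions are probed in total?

9

816 hashes to 0; slot 0 is free -> place at 0.
617 hashes to 5; slot 5 is free -> place at 5.
776 hashes to 11; slot 11 is free -> place at 11.
419 hashes to 11; 11 taken -> place at 12.
52 hashes to 1; slot 1 is free -> place at 1.
827 hashes to 11; 11,12 taken -> place at 13.
198 hashes to 11; 11,12,13 taken -> place at 14.
932 hashes to 14; 14 taken -> place at 15.
474 hashes to 15; 15 taken -> place at 16.
803 hashes to 4; slot 4 is free -> place at 4.
436 hashes to 11; 11,12,13,14,15,16,0,1 taken -> place at 2.
Table: [816, 52, 436, -, 803, 617, -, -, -, -, -, 776, 419, 827, 198, 932, 474]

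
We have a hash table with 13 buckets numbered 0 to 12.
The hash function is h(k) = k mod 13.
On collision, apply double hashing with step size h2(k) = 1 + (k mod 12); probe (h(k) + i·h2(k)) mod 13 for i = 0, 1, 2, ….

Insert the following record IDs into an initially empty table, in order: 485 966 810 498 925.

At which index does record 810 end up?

5

Insert 485: h=4, slot 4 empty => index 4.
Insert 966: h=4, h2=7, slot 4 occupied => index 11.
Insert 810: h=4, h2=7, slots 4,11 occupied => index 5.
Insert 498: h=4, h2=7, slots 4,11,5 occupied => index 12.
Insert 925: h=2, slot 2 empty => index 2.
Table: [—, —, 925, —, 485, 810, —, —, —, —, —, 966, 498]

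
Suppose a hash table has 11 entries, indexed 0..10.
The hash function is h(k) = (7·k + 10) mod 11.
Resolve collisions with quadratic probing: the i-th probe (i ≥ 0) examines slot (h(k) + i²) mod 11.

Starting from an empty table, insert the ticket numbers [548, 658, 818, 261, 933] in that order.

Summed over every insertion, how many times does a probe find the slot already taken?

5

548 hashes to 7; slot 7 is free → place at 7.
658 hashes to 7; 7 taken → place at 8.
818 hashes to 5; slot 5 is free → place at 5.
261 hashes to 0; slot 0 is free → place at 0.
933 hashes to 7; 7,8,0,5 taken → place at 1.
Table: [261, 933, _, _, _, 818, _, 548, 658, _, _]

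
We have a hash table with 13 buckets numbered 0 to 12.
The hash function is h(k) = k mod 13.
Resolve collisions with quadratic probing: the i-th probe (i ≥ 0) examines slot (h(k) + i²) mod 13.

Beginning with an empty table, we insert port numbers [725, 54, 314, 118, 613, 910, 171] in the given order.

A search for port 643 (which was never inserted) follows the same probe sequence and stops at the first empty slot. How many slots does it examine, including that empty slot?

2

Insert 725: h=10, slot 10 empty => index 10.
Insert 54: h=2, slot 2 empty => index 2.
Insert 314: h=2, slot 2 occupied => index 3.
Insert 118: h=1, slot 1 empty => index 1.
Insert 613: h=2, slots 2,3 occupied => index 6.
Insert 910: h=0, slot 0 empty => index 0.
Insert 171: h=2, slots 2,3,6 occupied => index 11.
Table: [910, 118, 54, 314, -, -, 613, -, -, -, 725, 171, -]
Lookup 643: h=6, probe 6,7 → slot 7 empty, not found.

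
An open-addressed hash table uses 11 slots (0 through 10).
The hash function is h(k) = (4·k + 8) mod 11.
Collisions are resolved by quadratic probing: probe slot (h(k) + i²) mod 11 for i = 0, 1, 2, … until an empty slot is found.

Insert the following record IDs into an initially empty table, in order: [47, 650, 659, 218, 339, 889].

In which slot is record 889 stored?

47 hashes to 9; slot 9 is free => place at 9.
650 hashes to 1; slot 1 is free => place at 1.
659 hashes to 4; slot 4 is free => place at 4.
218 hashes to 0; slot 0 is free => place at 0.
339 hashes to 0; 0,1,4,9 taken => place at 5.
889 hashes to 0; 0,1,4,9,5 taken => place at 3.
Table: [218, 650, _, 889, 659, 339, _, _, _, 47, _]

3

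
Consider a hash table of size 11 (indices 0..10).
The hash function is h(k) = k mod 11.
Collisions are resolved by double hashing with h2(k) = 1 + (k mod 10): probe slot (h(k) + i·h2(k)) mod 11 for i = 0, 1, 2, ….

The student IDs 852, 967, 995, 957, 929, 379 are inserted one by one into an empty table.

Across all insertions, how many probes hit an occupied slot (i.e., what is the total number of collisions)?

852 hashes to 5; slot 5 is free -> place at 5.
967 hashes to 10; slot 10 is free -> place at 10.
995 hashes to 5, h2=6; 5 taken -> place at 0.
957 hashes to 0, h2=8; 0 taken -> place at 8.
929 hashes to 5, h2=10; 5 taken -> place at 4.
379 hashes to 5, h2=10; 5,4 taken -> place at 3.
Table: [995, ., ., 379, 929, 852, ., ., 957, ., 967]

5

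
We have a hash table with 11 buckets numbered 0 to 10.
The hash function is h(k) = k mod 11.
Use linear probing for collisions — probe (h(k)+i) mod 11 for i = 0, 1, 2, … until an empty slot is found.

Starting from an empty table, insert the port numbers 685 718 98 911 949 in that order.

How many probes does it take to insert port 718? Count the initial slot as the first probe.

685: h=3 -> slot 3
718: h=3, probe 3,4 -> slot 4
98: h=10 -> slot 10
911: h=9 -> slot 9
949: h=3, probe 3,4,5 -> slot 5
Table: [∅, ∅, ∅, 685, 718, 949, ∅, ∅, ∅, 911, 98]

2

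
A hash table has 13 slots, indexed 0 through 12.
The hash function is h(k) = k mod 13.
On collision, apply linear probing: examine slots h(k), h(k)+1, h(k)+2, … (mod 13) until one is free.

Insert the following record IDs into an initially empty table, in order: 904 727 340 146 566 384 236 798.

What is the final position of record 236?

904: h=7 → slot 7
727: h=12 → slot 12
340: h=2 → slot 2
146: h=3 → slot 3
566: h=7, probe 7,8 → slot 8
384: h=7, probe 7,8,9 → slot 9
236: h=2, probe 2,3,4 → slot 4
798: h=5 → slot 5
Table: [∅, ∅, 340, 146, 236, 798, ∅, 904, 566, 384, ∅, ∅, 727]

4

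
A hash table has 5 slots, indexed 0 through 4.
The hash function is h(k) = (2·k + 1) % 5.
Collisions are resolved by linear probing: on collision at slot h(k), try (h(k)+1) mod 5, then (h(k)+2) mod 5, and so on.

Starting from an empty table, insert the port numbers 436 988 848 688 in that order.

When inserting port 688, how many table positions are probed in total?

4

Insert 436: h=3, slot 3 empty => index 3.
Insert 988: h=2, slot 2 empty => index 2.
Insert 848: h=2, slots 2,3 occupied => index 4.
Insert 688: h=2, slots 2,3,4 occupied => index 0.
Table: [688, ∅, 988, 436, 848]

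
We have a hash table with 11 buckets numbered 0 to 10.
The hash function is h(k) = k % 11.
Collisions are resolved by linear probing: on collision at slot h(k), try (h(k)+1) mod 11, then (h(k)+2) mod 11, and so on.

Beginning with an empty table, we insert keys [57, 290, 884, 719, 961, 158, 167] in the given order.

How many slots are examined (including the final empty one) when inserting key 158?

Insert 57: h=2, slot 2 empty -> index 2.
Insert 290: h=4, slot 4 empty -> index 4.
Insert 884: h=4, slot 4 occupied -> index 5.
Insert 719: h=4, slots 4,5 occupied -> index 6.
Insert 961: h=4, slots 4,5,6 occupied -> index 7.
Insert 158: h=4, slots 4,5,6,7 occupied -> index 8.
Insert 167: h=2, slot 2 occupied -> index 3.
Table: [—, —, 57, 167, 290, 884, 719, 961, 158, —, —]

5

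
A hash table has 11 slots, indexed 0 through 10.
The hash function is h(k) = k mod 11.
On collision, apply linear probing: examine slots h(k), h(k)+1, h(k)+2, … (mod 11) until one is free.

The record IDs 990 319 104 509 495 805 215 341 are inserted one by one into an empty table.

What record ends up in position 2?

990 hashes to 0; slot 0 is free → place at 0.
319 hashes to 0; 0 taken → place at 1.
104 hashes to 5; slot 5 is free → place at 5.
509 hashes to 3; slot 3 is free → place at 3.
495 hashes to 0; 0,1 taken → place at 2.
805 hashes to 2; 2,3 taken → place at 4.
215 hashes to 6; slot 6 is free → place at 6.
341 hashes to 0; 0,1,2,3,4,5,6 taken → place at 7.
Table: [990, 319, 495, 509, 805, 104, 215, 341, -, -, -]

495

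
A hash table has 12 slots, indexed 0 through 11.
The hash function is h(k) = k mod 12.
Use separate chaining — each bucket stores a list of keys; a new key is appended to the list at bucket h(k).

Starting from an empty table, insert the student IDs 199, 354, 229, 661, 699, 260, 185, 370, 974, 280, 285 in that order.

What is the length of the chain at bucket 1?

2

199 -> bucket 7
354 -> bucket 6
229 -> bucket 1
661 -> bucket 1 (collision)
699 -> bucket 3
260 -> bucket 8
185 -> bucket 5
370 -> bucket 10
974 -> bucket 2
280 -> bucket 4
285 -> bucket 9
Final buckets:
0: —
1: 229 -> 661
2: 974
3: 699
4: 280
5: 185
6: 354
7: 199
8: 260
9: 285
10: 370
11: —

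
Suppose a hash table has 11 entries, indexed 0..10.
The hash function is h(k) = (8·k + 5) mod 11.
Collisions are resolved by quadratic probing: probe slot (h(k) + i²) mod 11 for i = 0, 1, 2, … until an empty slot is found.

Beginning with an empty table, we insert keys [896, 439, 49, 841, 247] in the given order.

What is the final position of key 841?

5

896: h=1 -> slot 1
439: h=8 -> slot 8
49: h=1, probe 1,2 -> slot 2
841: h=1, probe 1,2,5 -> slot 5
247: h=1, probe 1,2,5,10 -> slot 10
Table: [., 896, 49, ., ., 841, ., ., 439, ., 247]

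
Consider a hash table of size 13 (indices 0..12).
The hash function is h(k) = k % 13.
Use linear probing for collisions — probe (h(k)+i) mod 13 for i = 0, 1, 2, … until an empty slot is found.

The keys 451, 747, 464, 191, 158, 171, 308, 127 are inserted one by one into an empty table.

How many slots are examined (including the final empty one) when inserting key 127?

4

451 hashes to 9; slot 9 is free => place at 9.
747 hashes to 6; slot 6 is free => place at 6.
464 hashes to 9; 9 taken => place at 10.
191 hashes to 9; 9,10 taken => place at 11.
158 hashes to 2; slot 2 is free => place at 2.
171 hashes to 2; 2 taken => place at 3.
308 hashes to 9; 9,10,11 taken => place at 12.
127 hashes to 10; 10,11,12 taken => place at 0.
Table: [127, ., 158, 171, ., ., 747, ., ., 451, 464, 191, 308]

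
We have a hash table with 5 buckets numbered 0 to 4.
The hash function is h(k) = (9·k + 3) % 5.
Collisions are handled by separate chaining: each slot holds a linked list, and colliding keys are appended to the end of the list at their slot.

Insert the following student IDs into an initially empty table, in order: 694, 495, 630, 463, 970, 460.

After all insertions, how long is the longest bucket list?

694 → bucket 4
495 → bucket 3
630 → bucket 3 (collision)
463 → bucket 0
970 → bucket 3 (collision)
460 → bucket 3 (collision)
Final buckets:
0: 463
1: _
2: _
3: 495 -> 630 -> 970 -> 460
4: 694

4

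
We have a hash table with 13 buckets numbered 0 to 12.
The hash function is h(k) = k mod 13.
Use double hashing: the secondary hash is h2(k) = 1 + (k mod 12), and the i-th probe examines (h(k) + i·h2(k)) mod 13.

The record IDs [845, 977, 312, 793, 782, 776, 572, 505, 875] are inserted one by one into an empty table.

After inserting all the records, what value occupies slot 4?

793

845: h=0 => slot 0
977: h=2 => slot 2
312: h=0, h2=1, probe 0,1 => slot 1
793: h=0, h2=2, probe 0,2,4 => slot 4
782: h=2, h2=3, probe 2,5 => slot 5
776: h=9 => slot 9
572: h=0, h2=9, probe 0,9,5,1,10 => slot 10
505: h=11 => slot 11
875: h=4, h2=12, probe 4,3 => slot 3
Table: [845, 312, 977, 875, 793, 782, —, —, —, 776, 572, 505, —]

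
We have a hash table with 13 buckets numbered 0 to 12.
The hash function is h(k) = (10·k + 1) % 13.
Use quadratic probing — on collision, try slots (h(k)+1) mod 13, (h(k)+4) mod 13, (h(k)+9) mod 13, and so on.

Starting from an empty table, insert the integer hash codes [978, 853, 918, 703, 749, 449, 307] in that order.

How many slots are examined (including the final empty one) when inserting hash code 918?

2

978: h=5 → slot 5
853: h=3 → slot 3
918: h=3, probe 3,4 → slot 4
703: h=11 → slot 11
749: h=3, probe 3,4,7 → slot 7
449: h=6 → slot 6
307: h=3, probe 3,4,7,12 → slot 12
Table: [-, -, -, 853, 918, 978, 449, 749, -, -, -, 703, 307]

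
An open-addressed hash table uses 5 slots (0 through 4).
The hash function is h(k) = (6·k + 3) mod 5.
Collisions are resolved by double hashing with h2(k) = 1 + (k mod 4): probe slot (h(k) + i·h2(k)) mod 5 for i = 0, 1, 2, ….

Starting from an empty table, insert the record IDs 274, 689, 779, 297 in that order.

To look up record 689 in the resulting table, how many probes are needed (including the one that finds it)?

274: h=2 → slot 2
689: h=2, h2=2, probe 2,4 → slot 4
779: h=2, h2=4, probe 2,1 → slot 1
297: h=0 → slot 0
Table: [297, 779, 274, ., 689]
Lookup 689: h=2, h2=2, probe 2,4 → found at 4.

2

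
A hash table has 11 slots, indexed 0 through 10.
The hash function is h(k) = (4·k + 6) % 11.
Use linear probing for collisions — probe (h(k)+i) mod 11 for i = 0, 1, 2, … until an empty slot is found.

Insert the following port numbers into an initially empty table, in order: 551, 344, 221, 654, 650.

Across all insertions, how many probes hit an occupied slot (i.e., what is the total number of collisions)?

551: h=10 → slot 10
344: h=7 → slot 7
221: h=10, probe 10,0 → slot 0
654: h=4 → slot 4
650: h=10, probe 10,0,1 → slot 1
Table: [221, 650, -, -, 654, -, -, 344, -, -, 551]

3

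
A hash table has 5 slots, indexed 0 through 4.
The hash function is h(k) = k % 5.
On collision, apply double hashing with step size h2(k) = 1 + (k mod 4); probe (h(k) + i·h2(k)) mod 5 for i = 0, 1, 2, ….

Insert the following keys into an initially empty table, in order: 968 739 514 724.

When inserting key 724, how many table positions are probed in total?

2

968: h=3 -> slot 3
739: h=4 -> slot 4
514: h=4, h2=3, probe 4,2 -> slot 2
724: h=4, h2=1, probe 4,0 -> slot 0
Table: [724, ., 514, 968, 739]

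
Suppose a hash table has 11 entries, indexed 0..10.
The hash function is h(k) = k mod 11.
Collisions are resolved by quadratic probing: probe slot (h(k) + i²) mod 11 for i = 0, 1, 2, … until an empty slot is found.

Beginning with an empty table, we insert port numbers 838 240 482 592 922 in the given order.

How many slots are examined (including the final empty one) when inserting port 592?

838 hashes to 2; slot 2 is free → place at 2.
240 hashes to 9; slot 9 is free → place at 9.
482 hashes to 9; 9 taken → place at 10.
592 hashes to 9; 9,10,2 taken → place at 7.
922 hashes to 9; 9,10,2,7 taken → place at 3.
Table: [-, -, 838, 922, -, -, -, 592, -, 240, 482]

4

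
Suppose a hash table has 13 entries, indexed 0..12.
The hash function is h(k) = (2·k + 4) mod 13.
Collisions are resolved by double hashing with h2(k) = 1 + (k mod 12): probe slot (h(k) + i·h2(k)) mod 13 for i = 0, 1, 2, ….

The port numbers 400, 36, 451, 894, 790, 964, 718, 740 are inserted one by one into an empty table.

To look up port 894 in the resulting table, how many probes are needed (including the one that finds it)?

400 hashes to 11; slot 11 is free => place at 11.
36 hashes to 11, h2=1; 11 taken => place at 12.
451 hashes to 9; slot 9 is free => place at 9.
894 hashes to 11, h2=7; 11 taken => place at 5.
790 hashes to 11, h2=11; 11,9 taken => place at 7.
964 hashes to 8; slot 8 is free => place at 8.
718 hashes to 10; slot 10 is free => place at 10.
740 hashes to 2; slot 2 is free => place at 2.
Table: [_, _, 740, _, _, 894, _, 790, 964, 451, 718, 400, 36]
Lookup 894: h=11, h2=7, probe 11,5 → found at 5.

2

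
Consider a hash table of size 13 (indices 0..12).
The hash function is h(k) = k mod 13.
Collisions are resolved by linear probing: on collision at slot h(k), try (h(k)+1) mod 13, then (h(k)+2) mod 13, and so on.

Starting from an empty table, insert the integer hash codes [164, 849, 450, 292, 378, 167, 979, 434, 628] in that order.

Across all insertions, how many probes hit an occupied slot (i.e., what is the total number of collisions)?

164 hashes to 8; slot 8 is free => place at 8.
849 hashes to 4; slot 4 is free => place at 4.
450 hashes to 8; 8 taken => place at 9.
292 hashes to 6; slot 6 is free => place at 6.
378 hashes to 1; slot 1 is free => place at 1.
167 hashes to 11; slot 11 is free => place at 11.
979 hashes to 4; 4 taken => place at 5.
434 hashes to 5; 5,6 taken => place at 7.
628 hashes to 4; 4,5,6,7,8,9 taken => place at 10.
Table: [-, 378, -, -, 849, 979, 292, 434, 164, 450, 628, 167, -]

10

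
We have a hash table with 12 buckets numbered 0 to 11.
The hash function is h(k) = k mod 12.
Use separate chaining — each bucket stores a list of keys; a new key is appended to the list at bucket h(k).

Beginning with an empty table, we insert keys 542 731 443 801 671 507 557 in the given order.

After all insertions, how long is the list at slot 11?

542 → bucket 2
731 → bucket 11
443 → bucket 11 (collision)
801 → bucket 9
671 → bucket 11 (collision)
507 → bucket 3
557 → bucket 5
Final buckets:
0: ∅
1: ∅
2: 542
3: 507
4: ∅
5: 557
6: ∅
7: ∅
8: ∅
9: 801
10: ∅
11: 731 -> 443 -> 671

3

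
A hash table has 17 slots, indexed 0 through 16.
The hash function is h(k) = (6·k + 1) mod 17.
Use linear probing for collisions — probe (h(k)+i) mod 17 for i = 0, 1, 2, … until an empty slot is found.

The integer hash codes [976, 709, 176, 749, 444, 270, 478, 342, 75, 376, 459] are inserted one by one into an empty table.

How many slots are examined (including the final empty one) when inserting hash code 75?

2

Insert 976: h=9, slot 9 empty → index 9.
Insert 709: h=5, slot 5 empty → index 5.
Insert 176: h=3, slot 3 empty → index 3.
Insert 749: h=7, slot 7 empty → index 7.
Insert 444: h=13, slot 13 empty → index 13.
Insert 270: h=6, slot 6 empty → index 6.
Insert 478: h=13, slot 13 occupied → index 14.
Insert 342: h=13, slots 13,14 occupied → index 15.
Insert 75: h=9, slot 9 occupied → index 10.
Insert 376: h=13, slots 13,14,15 occupied → index 16.
Insert 459: h=1, slot 1 empty → index 1.
Table: [∅, 459, ∅, 176, ∅, 709, 270, 749, ∅, 976, 75, ∅, ∅, 444, 478, 342, 376]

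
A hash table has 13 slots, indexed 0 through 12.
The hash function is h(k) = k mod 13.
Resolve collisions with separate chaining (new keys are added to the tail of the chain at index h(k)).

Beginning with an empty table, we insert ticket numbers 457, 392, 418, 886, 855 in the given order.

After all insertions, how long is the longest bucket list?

4

457 → bucket 2
392 → bucket 2 (collision)
418 → bucket 2 (collision)
886 → bucket 2 (collision)
855 → bucket 10
Final buckets:
0: ∅
1: ∅
2: 457 -> 392 -> 418 -> 886
3: ∅
4: ∅
5: ∅
6: ∅
7: ∅
8: ∅
9: ∅
10: 855
11: ∅
12: ∅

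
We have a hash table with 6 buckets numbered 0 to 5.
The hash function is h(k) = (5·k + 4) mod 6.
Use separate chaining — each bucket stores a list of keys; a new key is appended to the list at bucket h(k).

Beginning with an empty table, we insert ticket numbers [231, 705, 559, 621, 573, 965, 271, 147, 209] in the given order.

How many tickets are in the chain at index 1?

5

Insert 231: h=1, bucket 1 empty -> new chain.
Insert 705: h=1, bucket 1 nonempty -> append to chain.
Insert 559: h=3, bucket 3 empty -> new chain.
Insert 621: h=1, bucket 1 nonempty -> append to chain.
Insert 573: h=1, bucket 1 nonempty -> append to chain.
Insert 965: h=5, bucket 5 empty -> new chain.
Insert 271: h=3, bucket 3 nonempty -> append to chain.
Insert 147: h=1, bucket 1 nonempty -> append to chain.
Insert 209: h=5, bucket 5 nonempty -> append to chain.
Final buckets:
0: -
1: 231 -> 705 -> 621 -> 573 -> 147
2: -
3: 559 -> 271
4: -
5: 965 -> 209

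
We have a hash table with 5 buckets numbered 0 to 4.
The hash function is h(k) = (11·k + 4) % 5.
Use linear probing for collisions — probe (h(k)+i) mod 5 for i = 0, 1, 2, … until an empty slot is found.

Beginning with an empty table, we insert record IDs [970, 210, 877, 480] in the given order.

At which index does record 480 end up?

2

970 hashes to 4; slot 4 is free → place at 4.
210 hashes to 4; 4 taken → place at 0.
877 hashes to 1; slot 1 is free → place at 1.
480 hashes to 4; 4,0,1 taken → place at 2.
Table: [210, 877, 480, —, 970]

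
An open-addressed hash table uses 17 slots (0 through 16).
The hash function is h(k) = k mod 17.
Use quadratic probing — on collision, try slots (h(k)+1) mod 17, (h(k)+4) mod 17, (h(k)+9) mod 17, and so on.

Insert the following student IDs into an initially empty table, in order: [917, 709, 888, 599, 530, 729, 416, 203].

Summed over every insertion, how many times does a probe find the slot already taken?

917 hashes to 16; slot 16 is free → place at 16.
709 hashes to 12; slot 12 is free → place at 12.
888 hashes to 4; slot 4 is free → place at 4.
599 hashes to 4; 4 taken → place at 5.
530 hashes to 3; slot 3 is free → place at 3.
729 hashes to 15; slot 15 is free → place at 15.
416 hashes to 8; slot 8 is free → place at 8.
203 hashes to 16; 16 taken → place at 0.
Table: [203, —, —, 530, 888, 599, —, —, 416, —, —, —, 709, —, —, 729, 917]

2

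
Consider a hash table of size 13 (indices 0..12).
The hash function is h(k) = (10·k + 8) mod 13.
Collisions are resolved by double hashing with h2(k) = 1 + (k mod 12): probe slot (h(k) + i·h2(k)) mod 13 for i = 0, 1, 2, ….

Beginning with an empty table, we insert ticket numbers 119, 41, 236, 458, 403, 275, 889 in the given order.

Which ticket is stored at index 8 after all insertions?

41

Insert 119: h=2, slot 2 empty => index 2.
Insert 41: h=2, h2=6, slot 2 occupied => index 8.
Insert 236: h=2, h2=9, slot 2 occupied => index 11.
Insert 458: h=12, slot 12 empty => index 12.
Insert 403: h=8, h2=8, slot 8 occupied => index 3.
Insert 275: h=2, h2=12, slot 2 occupied => index 1.
Insert 889: h=6, slot 6 empty => index 6.
Table: [—, 275, 119, 403, —, —, 889, —, 41, —, —, 236, 458]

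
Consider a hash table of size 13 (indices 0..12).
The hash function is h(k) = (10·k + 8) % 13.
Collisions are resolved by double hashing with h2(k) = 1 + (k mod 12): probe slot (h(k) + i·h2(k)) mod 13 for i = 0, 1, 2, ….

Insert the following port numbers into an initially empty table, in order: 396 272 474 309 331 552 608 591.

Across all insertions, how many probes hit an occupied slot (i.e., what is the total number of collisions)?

7

396 hashes to 3; slot 3 is free → place at 3.
272 hashes to 11; slot 11 is free → place at 11.
474 hashes to 3, h2=7; 3 taken → place at 10.
309 hashes to 4; slot 4 is free → place at 4.
331 hashes to 3, h2=8; 3,11 taken → place at 6.
552 hashes to 3, h2=1; 3,4 taken → place at 5.
608 hashes to 4, h2=9; 4 taken → place at 0.
591 hashes to 3, h2=4; 3 taken → place at 7.
Table: [608, —, —, 396, 309, 552, 331, 591, —, —, 474, 272, —]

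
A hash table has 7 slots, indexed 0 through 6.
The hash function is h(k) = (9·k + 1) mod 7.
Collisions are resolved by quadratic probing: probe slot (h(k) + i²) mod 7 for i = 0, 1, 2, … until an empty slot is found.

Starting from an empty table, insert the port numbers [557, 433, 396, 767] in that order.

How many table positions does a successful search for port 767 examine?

4

557: h=2 → slot 2
433: h=6 → slot 6
396: h=2, probe 2,3 → slot 3
767: h=2, probe 2,3,6,4 → slot 4
Table: [., ., 557, 396, 767, ., 433]
Lookup 767: h=2, probe 2,3,6,4 → found at 4.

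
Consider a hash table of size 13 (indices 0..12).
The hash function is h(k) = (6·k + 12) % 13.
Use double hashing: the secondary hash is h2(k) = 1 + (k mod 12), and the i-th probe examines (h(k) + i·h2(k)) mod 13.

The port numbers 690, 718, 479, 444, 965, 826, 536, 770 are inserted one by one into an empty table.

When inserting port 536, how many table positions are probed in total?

690: h=5 => slot 5
718: h=4 => slot 4
479: h=0 => slot 0
444: h=11 => slot 11
965: h=4, h2=6, probe 4,10 => slot 10
826: h=2 => slot 2
536: h=4, h2=9, probe 4,0,9 => slot 9
770: h=4, h2=3, probe 4,7 => slot 7
Table: [479, -, 826, -, 718, 690, -, 770, -, 536, 965, 444, -]

3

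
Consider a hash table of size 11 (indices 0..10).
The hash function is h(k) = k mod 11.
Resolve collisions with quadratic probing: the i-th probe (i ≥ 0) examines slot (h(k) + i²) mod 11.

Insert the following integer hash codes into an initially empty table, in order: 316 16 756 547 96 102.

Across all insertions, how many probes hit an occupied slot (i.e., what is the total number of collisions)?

Insert 316: h=8, slot 8 empty → index 8.
Insert 16: h=5, slot 5 empty → index 5.
Insert 756: h=8, slot 8 occupied → index 9.
Insert 547: h=8, slots 8,9 occupied → index 1.
Insert 96: h=8, slots 8,9,1 occupied → index 6.
Insert 102: h=3, slot 3 empty → index 3.
Table: [_, 547, _, 102, _, 16, 96, _, 316, 756, _]

6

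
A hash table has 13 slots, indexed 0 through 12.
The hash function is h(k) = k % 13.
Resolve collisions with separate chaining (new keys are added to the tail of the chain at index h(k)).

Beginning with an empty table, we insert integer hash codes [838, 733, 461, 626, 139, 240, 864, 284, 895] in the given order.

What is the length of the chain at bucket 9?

Insert 838: h=6, bucket 6 empty → new chain.
Insert 733: h=5, bucket 5 empty → new chain.
Insert 461: h=6, bucket 6 nonempty → append to chain.
Insert 626: h=2, bucket 2 empty → new chain.
Insert 139: h=9, bucket 9 empty → new chain.
Insert 240: h=6, bucket 6 nonempty → append to chain.
Insert 864: h=6, bucket 6 nonempty → append to chain.
Insert 284: h=11, bucket 11 empty → new chain.
Insert 895: h=11, bucket 11 nonempty → append to chain.
Final buckets:
0: ∅
1: ∅
2: 626
3: ∅
4: ∅
5: 733
6: 838 -> 461 -> 240 -> 864
7: ∅
8: ∅
9: 139
10: ∅
11: 284 -> 895
12: ∅

1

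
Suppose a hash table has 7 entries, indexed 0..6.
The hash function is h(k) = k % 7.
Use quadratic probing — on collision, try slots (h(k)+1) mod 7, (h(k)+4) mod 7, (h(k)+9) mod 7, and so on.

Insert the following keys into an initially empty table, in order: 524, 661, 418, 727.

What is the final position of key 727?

0

Insert 524: h=6, slot 6 empty => index 6.
Insert 661: h=3, slot 3 empty => index 3.
Insert 418: h=5, slot 5 empty => index 5.
Insert 727: h=6, slot 6 occupied => index 0.
Table: [727, ., ., 661, ., 418, 524]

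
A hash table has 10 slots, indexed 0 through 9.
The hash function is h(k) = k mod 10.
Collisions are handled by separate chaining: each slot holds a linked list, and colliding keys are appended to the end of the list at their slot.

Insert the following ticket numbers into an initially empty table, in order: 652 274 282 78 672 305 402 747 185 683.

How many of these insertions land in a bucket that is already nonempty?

4

652 → bucket 2
274 → bucket 4
282 → bucket 2 (collision)
78 → bucket 8
672 → bucket 2 (collision)
305 → bucket 5
402 → bucket 2 (collision)
747 → bucket 7
185 → bucket 5 (collision)
683 → bucket 3
Final buckets:
0: -
1: -
2: 652 -> 282 -> 672 -> 402
3: 683
4: 274
5: 305 -> 185
6: -
7: 747
8: 78
9: -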